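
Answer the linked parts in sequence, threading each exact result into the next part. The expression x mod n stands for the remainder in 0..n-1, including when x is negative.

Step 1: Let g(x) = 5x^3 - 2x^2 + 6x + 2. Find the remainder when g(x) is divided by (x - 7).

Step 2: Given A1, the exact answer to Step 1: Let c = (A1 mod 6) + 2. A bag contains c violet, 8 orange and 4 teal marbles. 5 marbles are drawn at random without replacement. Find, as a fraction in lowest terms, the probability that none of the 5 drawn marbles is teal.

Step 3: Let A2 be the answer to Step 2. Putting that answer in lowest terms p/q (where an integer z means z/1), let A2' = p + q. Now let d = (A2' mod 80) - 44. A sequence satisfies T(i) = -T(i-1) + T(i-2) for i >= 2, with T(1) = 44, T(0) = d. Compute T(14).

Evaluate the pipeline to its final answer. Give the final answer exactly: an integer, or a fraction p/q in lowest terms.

Step 1: remainder = value at the root: 5*(7)^3 - 2*(7)^2 + 6*(7)^1 + 2 = (1715) + (-98) + (42) + (2) = 1661; answer 1661
Step 2: A1 = 1661; c = 7; total draws C(19,5) = 11628; favorable C(15,5) = 3003; P = 1001/3876; answer 1001/3876
Step 3: A2 = 1001/3876; threaded value p + q = 4877; d = 33; T(2) = -1*(44) + 1*(33) = -11; iterating: T(2)=-11, T(3)=55, T(4)=-66, T(5)=121, T(6)=-187, T(7)=308, T(8)=-495, T(9)=803, T(10)=-1298, T(11)=2101, T(12)=-3399, T(13)=5500, T(14)=-8899; answer -8899

-8899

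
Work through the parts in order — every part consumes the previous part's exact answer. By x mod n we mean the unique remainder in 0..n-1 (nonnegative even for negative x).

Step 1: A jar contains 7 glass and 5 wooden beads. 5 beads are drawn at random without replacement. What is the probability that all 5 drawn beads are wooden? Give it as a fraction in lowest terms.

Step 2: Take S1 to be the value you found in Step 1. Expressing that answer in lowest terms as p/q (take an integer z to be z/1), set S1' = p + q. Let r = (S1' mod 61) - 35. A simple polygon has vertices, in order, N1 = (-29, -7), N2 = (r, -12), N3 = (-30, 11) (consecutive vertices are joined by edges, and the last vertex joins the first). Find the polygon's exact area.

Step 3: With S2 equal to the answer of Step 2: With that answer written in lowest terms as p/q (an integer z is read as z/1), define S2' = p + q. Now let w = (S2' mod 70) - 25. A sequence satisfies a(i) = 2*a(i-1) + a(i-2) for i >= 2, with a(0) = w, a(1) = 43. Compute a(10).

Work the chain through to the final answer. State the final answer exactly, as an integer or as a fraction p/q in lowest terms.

Step 1: total draws C(12,5) = 792; favorable C(5,5) = 1; P = 1/792; answer 1/792
Step 2: S1 = 1/792; threaded value p + q = 793; r = -35; cross terms: (-29*-12 - -35*-7)=103, (-35*11 - -30*-12)=-745, (-30*-7 - -29*11)=529; twice the area = |-113| = 113; area = 113/2; answer 113/2
Step 3: S2 = 113/2; threaded value p + q = 115; w = 20; a(2) = 2*(43) + 1*(20) = 106; iterating: a(2)=106, a(3)=255, a(4)=616, a(5)=1487, a(6)=3590, a(7)=8667, a(8)=20924, a(9)=50515, a(10)=121954; answer 121954

121954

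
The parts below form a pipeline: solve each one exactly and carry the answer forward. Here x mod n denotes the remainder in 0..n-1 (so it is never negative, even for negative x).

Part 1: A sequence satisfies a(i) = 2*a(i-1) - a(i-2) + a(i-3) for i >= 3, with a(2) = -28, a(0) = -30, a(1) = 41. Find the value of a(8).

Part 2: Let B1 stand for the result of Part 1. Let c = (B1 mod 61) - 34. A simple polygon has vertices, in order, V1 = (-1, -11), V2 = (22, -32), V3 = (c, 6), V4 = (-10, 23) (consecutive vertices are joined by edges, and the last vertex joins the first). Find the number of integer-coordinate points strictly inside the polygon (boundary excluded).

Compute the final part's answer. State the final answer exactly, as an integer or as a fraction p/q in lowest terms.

Part 1: a(3) = 2*(-28) - 1*(41) + 1*(-30) = -127; iterating: a(3)=-127, a(4)=-185, a(5)=-271, a(6)=-484, a(7)=-882, a(8)=-1551; answer -1551
Part 2: B1 = -1551; c = 1; cross terms: (-1*-32 - 22*-11)=274, (22*6 - 1*-32)=164, (1*23 - -10*6)=83, (-10*-11 - -1*23)=133; twice the area = |654| = 654; area = 327; boundary points = 1 + 1 + 1 + 1 = 4; strictly interior points = area - boundary/2 + 1 = 326; answer 326

326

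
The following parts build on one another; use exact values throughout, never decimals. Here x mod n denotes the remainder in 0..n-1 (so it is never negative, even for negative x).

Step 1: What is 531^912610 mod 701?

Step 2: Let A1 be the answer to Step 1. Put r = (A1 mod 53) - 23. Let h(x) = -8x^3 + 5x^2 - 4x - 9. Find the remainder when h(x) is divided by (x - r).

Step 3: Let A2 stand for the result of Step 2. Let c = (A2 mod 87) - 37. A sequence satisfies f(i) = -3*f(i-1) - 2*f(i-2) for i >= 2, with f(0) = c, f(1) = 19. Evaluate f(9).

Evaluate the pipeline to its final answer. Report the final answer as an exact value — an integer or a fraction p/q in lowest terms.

16339

Step 1: squarings mod 701: 531^1=531, 531^2=159, 531^4=45, 531^8=623, 531^16=476, 531^32=153, 531^64=276, 531^128=468, 531^256=312, 531^512=606, 531^1024=613, 531^2048=33, 531^4096=388, 531^8192=530, 531^16384=500, 531^32768=444, 531^65536=155, 531^131072=191, 531^262144=29, 531^524288=140; 531^912610 = 531^2 * 531^32 * 531^64 * 531^128 * 531^1024 * 531^2048 * 531^8192 * 531^16384 * 531^32768 * 531^65536 * 531^262144 * 531^524288 = 599 (mod 701); answer 599
Step 2: A1 = 599; r = -7; remainder = value at the root: -8*(-7)^3 + 5*(-7)^2 - 4*(-7)^1 - 9 = (2744) + (245) + (28) + (-9) = 3008; answer 3008
Step 3: A2 = 3008; c = 13; f(2) = -3*(19) - 2*(13) = -83; iterating: f(2)=-83, f(3)=211, f(4)=-467, f(5)=979, f(6)=-2003, f(7)=4051, f(8)=-8147, f(9)=16339; answer 16339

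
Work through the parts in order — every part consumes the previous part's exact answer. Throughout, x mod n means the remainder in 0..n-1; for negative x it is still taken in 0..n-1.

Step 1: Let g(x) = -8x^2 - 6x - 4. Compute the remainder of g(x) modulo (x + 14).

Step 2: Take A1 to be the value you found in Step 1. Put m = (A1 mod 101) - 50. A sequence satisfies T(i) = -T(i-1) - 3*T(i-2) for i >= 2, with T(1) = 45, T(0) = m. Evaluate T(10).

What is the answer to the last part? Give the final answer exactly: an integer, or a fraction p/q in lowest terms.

-6501

Step 1: remainder = value at the root: -8*(-14)^2 - 6*(-14)^1 - 4 = (-1568) + (84) + (-4) = -1488; answer -1488
Step 2: A1 = -1488; m = -23; T(2) = -1*(45) - 3*(-23) = 24; iterating: T(2)=24, T(3)=-159, T(4)=87, T(5)=390, T(6)=-651, T(7)=-519, T(8)=2472, T(9)=-915, T(10)=-6501; answer -6501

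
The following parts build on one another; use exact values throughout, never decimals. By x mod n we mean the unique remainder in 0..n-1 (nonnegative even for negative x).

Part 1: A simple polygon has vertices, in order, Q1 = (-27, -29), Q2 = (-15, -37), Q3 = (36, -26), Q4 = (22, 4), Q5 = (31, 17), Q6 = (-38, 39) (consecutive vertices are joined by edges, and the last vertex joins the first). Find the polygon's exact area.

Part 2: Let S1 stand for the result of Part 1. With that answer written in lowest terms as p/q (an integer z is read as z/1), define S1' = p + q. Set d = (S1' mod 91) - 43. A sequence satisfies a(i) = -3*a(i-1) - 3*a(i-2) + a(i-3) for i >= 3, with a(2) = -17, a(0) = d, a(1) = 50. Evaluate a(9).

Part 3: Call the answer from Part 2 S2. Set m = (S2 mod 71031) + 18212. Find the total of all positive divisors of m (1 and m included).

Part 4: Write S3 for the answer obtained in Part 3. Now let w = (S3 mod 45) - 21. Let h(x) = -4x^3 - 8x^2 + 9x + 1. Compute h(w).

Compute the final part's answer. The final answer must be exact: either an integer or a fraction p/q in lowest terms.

523

Part 1: cross terms: (-27*-37 - -15*-29)=564, (-15*-26 - 36*-37)=1722, (36*4 - 22*-26)=716, (22*17 - 31*4)=250, (31*39 - -38*17)=1855, (-38*-29 - -27*39)=2155; twice the area = |7262| = 7262; area = 3631; answer 3631
Part 2: S1 = 3631; threaded value p + q = 3632; d = 40; a(3) = -3*(-17) - 3*(50) + 1*(40) = -59; iterating: a(3)=-59, a(4)=278, a(5)=-674, a(6)=1129, a(7)=-1087, a(8)=-800, a(9)=6790; answer 6790
Part 3: S2 = 6790; m = 25002; 25002 = 2 * 3^3 * 463; sigma = (1 + 2) * (1 + 3 + 9 + 27) * (1 + 463) = 3 * 40 * 464 = 55680; answer 55680
Part 4: S3 = 55680; w = -6; -4*(-6)^3 - 8*(-6)^2 + 9*(-6)^1 + 1 = (864) + (-288) + (-54) + (1) = 523; answer 523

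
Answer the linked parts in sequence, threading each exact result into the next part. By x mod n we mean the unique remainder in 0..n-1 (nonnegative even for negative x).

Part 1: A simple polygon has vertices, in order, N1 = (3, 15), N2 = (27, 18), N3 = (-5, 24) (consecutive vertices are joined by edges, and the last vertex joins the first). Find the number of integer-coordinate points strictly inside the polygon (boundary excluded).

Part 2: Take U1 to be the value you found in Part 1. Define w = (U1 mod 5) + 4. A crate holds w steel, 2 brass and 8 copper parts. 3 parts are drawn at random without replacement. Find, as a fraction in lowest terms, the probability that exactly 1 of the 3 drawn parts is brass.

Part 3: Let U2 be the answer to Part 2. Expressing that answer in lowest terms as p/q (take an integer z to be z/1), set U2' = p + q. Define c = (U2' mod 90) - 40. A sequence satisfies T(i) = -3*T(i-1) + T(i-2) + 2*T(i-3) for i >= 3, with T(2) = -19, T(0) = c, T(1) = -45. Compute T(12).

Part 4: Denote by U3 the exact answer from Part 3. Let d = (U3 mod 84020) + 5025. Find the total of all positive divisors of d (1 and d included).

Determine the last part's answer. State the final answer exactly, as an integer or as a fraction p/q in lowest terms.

Part 1: cross terms: (3*18 - 27*15)=-351, (27*24 - -5*18)=738, (-5*15 - 3*24)=-147; twice the area = |240| = 240; area = 120; boundary points = 3 + 2 + 1 = 6; strictly interior points = area - boundary/2 + 1 = 118; answer 118
Part 2: U1 = 118; w = 7; total draws C(17,3) = 680; favorable C(2,1)*C(15,2) = 210; P = 21/68; answer 21/68
Part 3: U2 = 21/68; threaded value p + q = 89; c = 49; T(3) = -3*(-19) + 1*(-45) + 2*(49) = 110; iterating: T(3)=110, T(4)=-439, T(5)=1389, T(6)=-4386, T(7)=13669, T(8)=-42615, T(9)=132742, T(10)=-413503, T(11)=1288021, T(12)=-4012082; answer -4012082
Part 4: U3 = -4012082; d = 25903; 25903 is prime, so its only divisors are 1 and 25903; sigma = 1 + 25903 = 25904; answer 25904

25904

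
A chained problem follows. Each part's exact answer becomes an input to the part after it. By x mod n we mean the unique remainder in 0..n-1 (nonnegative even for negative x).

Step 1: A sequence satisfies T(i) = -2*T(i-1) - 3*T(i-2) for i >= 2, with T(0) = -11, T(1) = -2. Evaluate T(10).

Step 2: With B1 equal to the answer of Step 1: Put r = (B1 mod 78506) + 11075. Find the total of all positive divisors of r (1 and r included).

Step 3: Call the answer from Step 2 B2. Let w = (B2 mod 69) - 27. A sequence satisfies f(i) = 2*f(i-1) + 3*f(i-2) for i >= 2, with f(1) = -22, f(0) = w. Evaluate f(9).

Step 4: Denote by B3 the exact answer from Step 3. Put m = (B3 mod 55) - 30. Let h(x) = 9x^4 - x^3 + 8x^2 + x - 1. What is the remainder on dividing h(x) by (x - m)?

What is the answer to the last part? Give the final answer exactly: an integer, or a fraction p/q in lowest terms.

Step 1: T(2) = -2*(-2) - 3*(-11) = 37; iterating: T(2)=37, T(3)=-68, T(4)=25, T(5)=154, T(6)=-383, T(7)=304, T(8)=541, T(9)=-1994, T(10)=2365; answer 2365
Step 2: B1 = 2365; r = 13440; 13440 = 2^7 * 3 * 5 * 7; sigma = (1 + 2 + 4 + 8 + 16 + 32 + 64 + 128) * (1 + 3) * (1 + 5) * (1 + 7) = 255 * 4 * 6 * 8 = 48960; answer 48960
Step 3: B2 = 48960; w = 12; f(2) = 2*(-22) + 3*(12) = -8; iterating: f(2)=-8, f(3)=-82, f(4)=-188, f(5)=-622, f(6)=-1808, f(7)=-5482, f(8)=-16388, f(9)=-49222; answer -49222
Step 4: B3 = -49222; m = -27; remainder = value at the root: 9*(-27)^4 - 1*(-27)^3 + 8*(-27)^2 + 1*(-27)^1 - 1 = (4782969) + (19683) + (5832) + (-27) + (-1) = 4808456; answer 4808456

4808456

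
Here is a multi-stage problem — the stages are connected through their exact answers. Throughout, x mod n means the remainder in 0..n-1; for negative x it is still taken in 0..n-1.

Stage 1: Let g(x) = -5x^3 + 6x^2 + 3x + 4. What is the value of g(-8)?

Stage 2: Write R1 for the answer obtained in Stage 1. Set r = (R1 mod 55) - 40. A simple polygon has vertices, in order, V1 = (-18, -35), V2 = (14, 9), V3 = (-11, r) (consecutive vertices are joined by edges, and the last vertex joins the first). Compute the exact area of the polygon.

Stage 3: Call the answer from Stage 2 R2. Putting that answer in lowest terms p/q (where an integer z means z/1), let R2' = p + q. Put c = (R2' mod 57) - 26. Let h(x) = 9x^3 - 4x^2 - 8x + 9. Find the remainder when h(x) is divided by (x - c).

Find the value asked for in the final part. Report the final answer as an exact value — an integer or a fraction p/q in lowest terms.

4297

Stage 1: -5*(-8)^3 + 6*(-8)^2 + 3*(-8)^1 + 4 = (2560) + (384) + (-24) + (4) = 2924; answer 2924
Stage 2: R1 = 2924; r = -31; cross terms: (-18*9 - 14*-35)=328, (14*-31 - -11*9)=-335, (-11*-35 - -18*-31)=-173; twice the area = |-180| = 180; area = 90; answer 90
Stage 3: R2 = 90; threaded value p + q = 91; c = 8; remainder = value at the root: 9*(8)^3 - 4*(8)^2 - 8*(8)^1 + 9 = (4608) + (-256) + (-64) + (9) = 4297; answer 4297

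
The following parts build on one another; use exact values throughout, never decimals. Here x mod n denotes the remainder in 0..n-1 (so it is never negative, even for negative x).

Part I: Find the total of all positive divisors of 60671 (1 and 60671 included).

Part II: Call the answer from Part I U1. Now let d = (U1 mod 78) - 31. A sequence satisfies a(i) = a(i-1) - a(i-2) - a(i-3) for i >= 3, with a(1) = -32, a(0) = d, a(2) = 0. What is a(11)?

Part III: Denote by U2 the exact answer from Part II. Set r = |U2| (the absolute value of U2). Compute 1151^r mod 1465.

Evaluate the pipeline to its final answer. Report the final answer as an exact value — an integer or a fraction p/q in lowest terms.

936

Part I: 60671 = 13^2 * 359; sigma = (1 + 13 + 169) * (1 + 359) = 183 * 360 = 65880; answer 65880
Part II: U1 = 65880; d = 17; a(3) = 1*(0) - 1*(-32) - 1*(17) = 15; iterating: a(3)=15, a(4)=47, a(5)=32, a(6)=-30, a(7)=-109, a(8)=-111, a(9)=28, a(10)=248, a(11)=331; answer 331
Part III: U2 = 331; r = 331; squarings mod 1465: 1151^1=1151, 1151^2=441, 1151^4=1101, 1151^8=646, 1151^16=1256, 1151^32=1196, 1151^64=576, 1151^128=686, 1151^256=331; 1151^331 = 1151^1 * 1151^2 * 1151^8 * 1151^64 * 1151^256 = 936 (mod 1465); answer 936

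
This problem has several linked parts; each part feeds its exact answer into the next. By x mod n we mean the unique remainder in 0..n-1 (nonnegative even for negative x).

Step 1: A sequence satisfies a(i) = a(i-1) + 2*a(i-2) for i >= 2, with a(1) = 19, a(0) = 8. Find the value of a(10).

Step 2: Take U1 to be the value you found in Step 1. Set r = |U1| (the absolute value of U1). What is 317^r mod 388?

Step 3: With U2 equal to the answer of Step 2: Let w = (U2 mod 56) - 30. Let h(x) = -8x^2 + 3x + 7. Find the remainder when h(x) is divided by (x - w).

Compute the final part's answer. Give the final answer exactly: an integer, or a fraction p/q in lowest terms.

Step 1: a(2) = 1*(19) + 2*(8) = 35; iterating: a(2)=35, a(3)=73, a(4)=143, a(5)=289, a(6)=575, a(7)=1153, a(8)=2303, a(9)=4609, a(10)=9215; answer 9215
Step 2: U1 = 9215; r = 9215; squarings mod 388: 317^1=317, 317^2=385, 317^4=9, 317^8=81, 317^16=353, 317^32=61, 317^64=229, 317^128=61, 317^256=229, 317^512=61, 317^1024=229, 317^2048=61, 317^4096=229, 317^8192=61; 317^9215 = 317^1 * 317^2 * 317^4 * 317^8 * 317^16 * 317^32 * 317^64 * 317^128 * 317^256 * 317^512 * 317^8192 = 153 (mod 388); answer 153
Step 3: U2 = 153; w = 11; remainder = value at the root: -8*(11)^2 + 3*(11)^1 + 7 = (-968) + (33) + (7) = -928; answer -928

-928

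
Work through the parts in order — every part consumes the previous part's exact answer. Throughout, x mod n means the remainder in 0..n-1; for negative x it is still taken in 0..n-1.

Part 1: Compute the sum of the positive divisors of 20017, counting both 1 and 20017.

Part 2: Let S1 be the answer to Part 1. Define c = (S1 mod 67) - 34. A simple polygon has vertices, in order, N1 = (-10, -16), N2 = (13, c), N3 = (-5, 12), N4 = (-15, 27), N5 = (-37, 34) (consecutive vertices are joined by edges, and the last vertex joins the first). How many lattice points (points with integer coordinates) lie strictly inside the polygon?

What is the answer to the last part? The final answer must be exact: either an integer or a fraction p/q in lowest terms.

Part 1: 20017 = 37 * 541; sigma = (1 + 37) * (1 + 541) = 38 * 542 = 20596; answer 20596
Part 2: S1 = 20596; c = -7; cross terms: (-10*-7 - 13*-16)=278, (13*12 - -5*-7)=121, (-5*27 - -15*12)=45, (-15*34 - -37*27)=489, (-37*-16 - -10*34)=932; twice the area = |1865| = 1865; area = 1865/2; boundary points = 1 + 1 + 5 + 1 + 1 = 9; strictly interior points = area - boundary/2 + 1 = 929; answer 929

929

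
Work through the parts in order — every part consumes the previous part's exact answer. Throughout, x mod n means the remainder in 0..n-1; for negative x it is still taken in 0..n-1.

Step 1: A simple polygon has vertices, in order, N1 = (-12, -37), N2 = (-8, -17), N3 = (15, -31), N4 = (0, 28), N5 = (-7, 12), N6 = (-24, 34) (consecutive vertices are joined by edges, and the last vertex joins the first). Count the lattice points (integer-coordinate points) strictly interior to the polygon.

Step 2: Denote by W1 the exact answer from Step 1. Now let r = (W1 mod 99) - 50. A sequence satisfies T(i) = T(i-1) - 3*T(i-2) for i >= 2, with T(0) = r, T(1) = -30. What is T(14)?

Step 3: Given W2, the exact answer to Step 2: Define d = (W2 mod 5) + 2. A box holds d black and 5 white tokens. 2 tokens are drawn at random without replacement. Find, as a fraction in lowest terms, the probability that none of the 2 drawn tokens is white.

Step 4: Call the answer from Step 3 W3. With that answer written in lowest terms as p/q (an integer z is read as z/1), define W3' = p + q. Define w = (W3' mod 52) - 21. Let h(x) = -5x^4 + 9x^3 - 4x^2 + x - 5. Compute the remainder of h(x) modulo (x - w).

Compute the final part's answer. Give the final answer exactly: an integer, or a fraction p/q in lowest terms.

Step 1: cross terms: (-12*-17 - -8*-37)=-92, (-8*-31 - 15*-17)=503, (15*28 - 0*-31)=420, (0*12 - -7*28)=196, (-7*34 - -24*12)=50, (-24*-37 - -12*34)=1296; twice the area = |2373| = 2373; area = 2373/2; boundary points = 4 + 1 + 1 + 1 + 1 + 1 = 9; strictly interior points = area - boundary/2 + 1 = 1183; answer 1183
Step 2: W1 = 1183; r = 44; T(2) = 1*(-30) - 3*(44) = -162; iterating: T(2)=-162, T(3)=-72, T(4)=414, T(5)=630, T(6)=-612, T(7)=-2502, T(8)=-666, T(9)=6840, T(10)=8838, T(11)=-11682, T(12)=-38196, T(13)=-3150, T(14)=111438; answer 111438
Step 3: W2 = 111438; d = 5; total draws C(10,2) = 45; favorable C(5,2) = 10; P = 2/9; answer 2/9
Step 4: W3 = 2/9; threaded value p + q = 11; w = -10; remainder = value at the root: -5*(-10)^4 + 9*(-10)^3 - 4*(-10)^2 + 1*(-10)^1 - 5 = (-50000) + (-9000) + (-400) + (-10) + (-5) = -59415; answer -59415

-59415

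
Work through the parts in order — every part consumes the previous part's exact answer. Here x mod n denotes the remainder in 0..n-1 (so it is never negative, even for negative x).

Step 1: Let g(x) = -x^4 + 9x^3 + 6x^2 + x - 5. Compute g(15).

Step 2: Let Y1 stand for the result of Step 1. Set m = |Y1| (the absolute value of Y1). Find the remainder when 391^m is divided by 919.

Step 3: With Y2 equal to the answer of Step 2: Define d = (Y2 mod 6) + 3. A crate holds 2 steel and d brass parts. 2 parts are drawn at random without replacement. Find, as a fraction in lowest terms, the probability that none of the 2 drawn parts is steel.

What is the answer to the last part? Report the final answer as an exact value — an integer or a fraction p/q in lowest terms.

Step 1: -1*(15)^4 + 9*(15)^3 + 6*(15)^2 + 1*(15)^1 - 5 = (-50625) + (30375) + (1350) + (15) + (-5) = -18890; answer -18890
Step 2: Y1 = -18890; m = 18890; squarings mod 919: 391^1=391, 391^2=327, 391^4=325, 391^8=859, 391^16=843, 391^32=262, 391^64=638, 391^128=846, 391^256=734, 391^512=222, 391^1024=577, 391^2048=251, 391^4096=509, 391^8192=842, 391^16384=415; 391^18890 = 391^2 * 391^8 * 391^64 * 391^128 * 391^256 * 391^2048 * 391^16384 = 532 (mod 919); answer 532
Step 3: Y2 = 532; d = 7; total draws C(9,2) = 36; favorable C(7,2) = 21; P = 7/12; answer 7/12

7/12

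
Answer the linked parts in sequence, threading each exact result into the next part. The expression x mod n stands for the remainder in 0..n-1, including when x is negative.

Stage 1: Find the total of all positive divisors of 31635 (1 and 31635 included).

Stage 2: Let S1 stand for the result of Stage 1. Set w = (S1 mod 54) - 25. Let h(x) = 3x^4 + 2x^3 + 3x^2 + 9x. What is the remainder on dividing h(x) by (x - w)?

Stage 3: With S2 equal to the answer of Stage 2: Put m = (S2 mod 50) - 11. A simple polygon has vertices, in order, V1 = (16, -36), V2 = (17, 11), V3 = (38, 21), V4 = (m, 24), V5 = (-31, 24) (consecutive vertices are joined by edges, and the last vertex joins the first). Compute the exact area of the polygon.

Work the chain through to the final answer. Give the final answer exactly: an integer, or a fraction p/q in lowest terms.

3109/2

Stage 1: 31635 = 3^2 * 5 * 19 * 37; sigma = (1 + 3 + 9) * (1 + 5) * (1 + 19) * (1 + 37) = 13 * 6 * 20 * 38 = 59280; answer 59280
Stage 2: S1 = 59280; w = 17; remainder = value at the root: 3*(17)^4 + 2*(17)^3 + 3*(17)^2 + 9*(17)^1 = (250563) + (9826) + (867) + (153) = 261409; answer 261409
Stage 3: S2 = 261409; m = -2; cross terms: (16*11 - 17*-36)=788, (17*21 - 38*11)=-61, (38*24 - -2*21)=954, (-2*24 - -31*24)=696, (-31*-36 - 16*24)=732; twice the area = |3109| = 3109; area = 3109/2; answer 3109/2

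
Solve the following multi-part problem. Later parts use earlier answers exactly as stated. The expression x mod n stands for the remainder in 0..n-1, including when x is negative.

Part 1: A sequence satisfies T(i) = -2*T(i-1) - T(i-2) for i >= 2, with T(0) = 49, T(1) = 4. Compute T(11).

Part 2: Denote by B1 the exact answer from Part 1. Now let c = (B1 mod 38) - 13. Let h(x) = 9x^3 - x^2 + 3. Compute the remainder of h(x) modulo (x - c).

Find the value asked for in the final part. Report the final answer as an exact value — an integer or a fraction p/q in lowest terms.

-12097

Part 1: T(2) = -2*(4) - 1*(49) = -57; iterating: T(2)=-57, T(3)=110, T(4)=-163, T(5)=216, T(6)=-269, T(7)=322, T(8)=-375, T(9)=428, T(10)=-481, T(11)=534; answer 534
Part 2: B1 = 534; c = -11; remainder = value at the root: 9*(-11)^3 - 1*(-11)^2 + 3 = (-11979) + (-121) + (3) = -12097; answer -12097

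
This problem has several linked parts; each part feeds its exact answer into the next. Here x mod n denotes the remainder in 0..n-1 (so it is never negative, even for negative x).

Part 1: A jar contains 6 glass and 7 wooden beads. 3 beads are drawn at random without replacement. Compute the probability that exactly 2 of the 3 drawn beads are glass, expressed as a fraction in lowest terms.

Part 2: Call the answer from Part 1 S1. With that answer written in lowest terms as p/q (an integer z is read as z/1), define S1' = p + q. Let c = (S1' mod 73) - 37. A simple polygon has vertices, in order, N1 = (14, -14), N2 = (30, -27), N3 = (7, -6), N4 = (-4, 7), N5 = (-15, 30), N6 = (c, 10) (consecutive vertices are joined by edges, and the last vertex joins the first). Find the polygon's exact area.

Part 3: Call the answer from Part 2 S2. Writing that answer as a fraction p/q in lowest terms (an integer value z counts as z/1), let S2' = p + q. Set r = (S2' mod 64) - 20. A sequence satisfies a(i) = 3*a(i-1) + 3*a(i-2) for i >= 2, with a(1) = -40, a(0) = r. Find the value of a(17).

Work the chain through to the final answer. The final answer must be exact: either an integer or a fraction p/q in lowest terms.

Part 1: total draws C(13,3) = 286; favorable C(6,2)*C(7,1) = 105; P = 105/286; answer 105/286
Part 2: S1 = 105/286; threaded value p + q = 391; c = -11; cross terms: (14*-27 - 30*-14)=42, (30*-6 - 7*-27)=9, (7*7 - -4*-6)=25, (-4*30 - -15*7)=-15, (-15*10 - -11*30)=180, (-11*-14 - 14*10)=14; twice the area = |255| = 255; area = 255/2; answer 255/2
Part 3: S2 = 255/2; threaded value p + q = 257; r = -19; a(2) = 3*(-40) + 3*(-19) = -177; iterating: a(2)=-177, a(3)=-651, a(4)=-2484, a(5)=-9405, a(6)=-35667, a(7)=-135216, a(8)=-512649, a(9)=-1943595, a(10)=-7368732, a(11)=-27936981, a(12)=-105917139, a(13)=-401562360, a(14)=-1522438497, a(15)=-5772002571, a(16)=-21883323204, a(17)=-82965977325; answer -82965977325

-82965977325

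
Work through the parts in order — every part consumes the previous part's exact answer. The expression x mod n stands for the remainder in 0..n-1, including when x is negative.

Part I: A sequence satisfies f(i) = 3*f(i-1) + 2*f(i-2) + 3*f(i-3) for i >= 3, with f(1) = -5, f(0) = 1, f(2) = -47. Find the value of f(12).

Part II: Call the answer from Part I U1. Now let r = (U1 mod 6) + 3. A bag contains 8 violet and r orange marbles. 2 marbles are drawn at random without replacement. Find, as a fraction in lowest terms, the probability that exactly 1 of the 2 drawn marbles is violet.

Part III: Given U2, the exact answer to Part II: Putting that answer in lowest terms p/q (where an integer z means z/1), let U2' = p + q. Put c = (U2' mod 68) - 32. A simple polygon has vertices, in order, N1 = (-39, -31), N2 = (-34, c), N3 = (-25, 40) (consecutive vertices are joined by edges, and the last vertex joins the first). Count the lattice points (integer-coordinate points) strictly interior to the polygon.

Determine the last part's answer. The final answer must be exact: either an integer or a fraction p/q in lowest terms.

228

Part I: f(3) = 3*(-47) + 2*(-5) + 3*(1) = -148; iterating: f(3)=-148, f(4)=-553, f(5)=-2096, f(6)=-7838, f(7)=-29365, f(8)=-110059, f(9)=-412421, f(10)=-1545476, f(11)=-5791447, f(12)=-21702556; answer -21702556
Part II: U1 = -21702556; r = 5; total draws C(13,2) = 78; favorable C(8,1)*C(5,1) = 40; P = 20/39; answer 20/39
Part III: U2 = 20/39; threaded value p + q = 59; c = 27; cross terms: (-39*27 - -34*-31)=-2107, (-34*40 - -25*27)=-685, (-25*-31 - -39*40)=2335; twice the area = |-457| = 457; area = 457/2; boundary points = 1 + 1 + 1 = 3; strictly interior points = area - boundary/2 + 1 = 228; answer 228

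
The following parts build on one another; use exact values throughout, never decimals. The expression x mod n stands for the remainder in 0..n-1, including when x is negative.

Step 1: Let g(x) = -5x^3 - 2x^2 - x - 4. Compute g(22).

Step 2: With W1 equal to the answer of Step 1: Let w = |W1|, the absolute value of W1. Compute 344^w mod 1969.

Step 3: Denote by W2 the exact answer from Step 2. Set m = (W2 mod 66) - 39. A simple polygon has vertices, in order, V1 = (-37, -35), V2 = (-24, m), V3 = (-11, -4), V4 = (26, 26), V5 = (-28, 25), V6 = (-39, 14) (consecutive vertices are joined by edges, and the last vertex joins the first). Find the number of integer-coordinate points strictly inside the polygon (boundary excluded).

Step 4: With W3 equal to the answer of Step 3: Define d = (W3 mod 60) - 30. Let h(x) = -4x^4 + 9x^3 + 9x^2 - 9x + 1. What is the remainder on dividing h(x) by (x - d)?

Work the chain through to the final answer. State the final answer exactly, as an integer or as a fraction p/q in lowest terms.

Step 1: -5*(22)^3 - 2*(22)^2 - 1*(22)^1 - 4 = (-53240) + (-968) + (-22) + (-4) = -54234; answer -54234
Step 2: W1 = -54234; w = 54234; squarings mod 1969: 344^1=344, 344^2=196, 344^4=1005, 344^8=1897, 344^16=1246, 344^32=944, 344^64=1148, 344^128=643, 344^256=1928, 344^512=1681, 344^1024=246, 344^2048=1446, 344^4096=1807, 344^8192=647, 344^16384=1181, 344^32768=709; 344^54234 = 344^2 * 344^8 * 344^16 * 344^64 * 344^128 * 344^256 * 344^512 * 344^4096 * 344^16384 * 344^32768 = 686 (mod 1969); answer 686
Step 3: W2 = 686; m = -13; cross terms: (-37*-13 - -24*-35)=-359, (-24*-4 - -11*-13)=-47, (-11*26 - 26*-4)=-182, (26*25 - -28*26)=1378, (-28*14 - -39*25)=583, (-39*-35 - -37*14)=1883; twice the area = |3256| = 3256; area = 1628; boundary points = 1 + 1 + 1 + 1 + 11 + 1 = 16; strictly interior points = area - boundary/2 + 1 = 1621; answer 1621
Step 4: W3 = 1621; d = -29; remainder = value at the root: -4*(-29)^4 + 9*(-29)^3 + 9*(-29)^2 - 9*(-29)^1 + 1 = (-2829124) + (-219501) + (7569) + (261) + (1) = -3040794; answer -3040794

-3040794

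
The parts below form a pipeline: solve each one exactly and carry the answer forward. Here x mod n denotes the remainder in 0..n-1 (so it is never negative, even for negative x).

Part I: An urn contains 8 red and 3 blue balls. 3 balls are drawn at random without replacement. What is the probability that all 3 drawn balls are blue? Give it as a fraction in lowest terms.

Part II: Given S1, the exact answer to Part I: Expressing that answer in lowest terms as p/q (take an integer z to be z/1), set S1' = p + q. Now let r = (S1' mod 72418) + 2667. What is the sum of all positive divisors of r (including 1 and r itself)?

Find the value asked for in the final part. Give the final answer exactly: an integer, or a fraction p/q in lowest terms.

2834

Part I: total draws C(11,3) = 165; favorable C(3,3) = 1; P = 1/165; answer 1/165
Part II: S1 = 1/165; threaded value p + q = 166; r = 2833; 2833 is prime, so its only divisors are 1 and 2833; sigma = 1 + 2833 = 2834; answer 2834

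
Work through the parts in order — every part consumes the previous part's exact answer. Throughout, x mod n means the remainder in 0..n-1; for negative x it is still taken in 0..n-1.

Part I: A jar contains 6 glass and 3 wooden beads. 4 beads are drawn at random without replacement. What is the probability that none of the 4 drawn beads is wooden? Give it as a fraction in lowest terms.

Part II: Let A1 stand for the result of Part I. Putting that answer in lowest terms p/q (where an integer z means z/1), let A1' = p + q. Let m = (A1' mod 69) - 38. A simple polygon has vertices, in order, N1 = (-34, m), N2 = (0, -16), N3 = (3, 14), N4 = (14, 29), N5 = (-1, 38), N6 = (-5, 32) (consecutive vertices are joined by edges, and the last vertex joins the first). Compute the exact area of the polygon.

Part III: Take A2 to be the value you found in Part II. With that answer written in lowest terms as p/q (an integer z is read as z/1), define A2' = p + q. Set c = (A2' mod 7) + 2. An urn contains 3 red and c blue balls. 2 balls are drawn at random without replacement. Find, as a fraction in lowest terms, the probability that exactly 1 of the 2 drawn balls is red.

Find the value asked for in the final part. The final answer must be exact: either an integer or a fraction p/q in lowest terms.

3/5

Part I: total draws C(9,4) = 126; favorable C(6,4) = 15; P = 5/42; answer 5/42
Part II: A1 = 5/42; threaded value p + q = 47; m = 9; cross terms: (-34*-16 - 0*9)=544, (0*14 - 3*-16)=48, (3*29 - 14*14)=-109, (14*38 - -1*29)=561, (-1*32 - -5*38)=158, (-5*9 - -34*32)=1043; twice the area = |2245| = 2245; area = 2245/2; answer 2245/2
Part III: A2 = 2245/2; threaded value p + q = 2247; c = 2; total draws C(5,2) = 10; favorable C(3,1)*C(2,1) = 6; P = 3/5; answer 3/5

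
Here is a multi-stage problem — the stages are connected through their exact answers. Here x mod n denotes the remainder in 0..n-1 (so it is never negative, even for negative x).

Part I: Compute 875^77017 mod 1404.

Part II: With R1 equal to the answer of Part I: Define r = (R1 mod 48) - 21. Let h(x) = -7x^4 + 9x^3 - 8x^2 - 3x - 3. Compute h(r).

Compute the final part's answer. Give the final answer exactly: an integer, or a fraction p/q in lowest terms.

-3046137

Part I: squarings mod 1404: 875^1=875, 875^2=445, 875^4=61, 875^8=913, 875^16=997, 875^32=1381, 875^64=529, 875^128=445, 875^256=61, 875^512=913, 875^1024=997, 875^2048=1381, 875^4096=529, 875^8192=445, 875^16384=61, 875^32768=913, 875^65536=997; 875^77017 = 875^1 * 875^8 * 875^16 * 875^64 * 875^128 * 875^1024 * 875^2048 * 875^8192 * 875^65536 = 1343 (mod 1404); answer 1343
Part II: R1 = 1343; r = 26; -7*(26)^4 + 9*(26)^3 - 8*(26)^2 - 3*(26)^1 - 3 = (-3198832) + (158184) + (-5408) + (-78) + (-3) = -3046137; answer -3046137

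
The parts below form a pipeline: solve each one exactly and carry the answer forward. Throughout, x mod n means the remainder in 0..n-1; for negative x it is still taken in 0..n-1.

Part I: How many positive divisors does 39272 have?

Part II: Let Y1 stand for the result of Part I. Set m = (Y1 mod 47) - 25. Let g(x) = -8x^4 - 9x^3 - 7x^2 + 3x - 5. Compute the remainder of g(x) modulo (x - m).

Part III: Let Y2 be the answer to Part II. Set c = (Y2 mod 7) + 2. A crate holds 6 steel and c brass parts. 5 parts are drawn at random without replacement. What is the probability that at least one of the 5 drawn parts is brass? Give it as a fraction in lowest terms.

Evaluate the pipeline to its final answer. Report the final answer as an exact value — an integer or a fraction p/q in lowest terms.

Part I: 39272 = 2^3 * 4909; number of divisors = (3+1) * (1+1) = 8; answer 8
Part II: Y1 = 8; m = -17; remainder = value at the root: -8*(-17)^4 - 9*(-17)^3 - 7*(-17)^2 + 3*(-17)^1 - 5 = (-668168) + (44217) + (-2023) + (-51) + (-5) = -626030; answer -626030
Part III: Y2 = -626030; c = 3; total draws C(9,5) = 126; complement C(6,5) = 6; favorable 126 - 6 = 120; P = 20/21; answer 20/21

20/21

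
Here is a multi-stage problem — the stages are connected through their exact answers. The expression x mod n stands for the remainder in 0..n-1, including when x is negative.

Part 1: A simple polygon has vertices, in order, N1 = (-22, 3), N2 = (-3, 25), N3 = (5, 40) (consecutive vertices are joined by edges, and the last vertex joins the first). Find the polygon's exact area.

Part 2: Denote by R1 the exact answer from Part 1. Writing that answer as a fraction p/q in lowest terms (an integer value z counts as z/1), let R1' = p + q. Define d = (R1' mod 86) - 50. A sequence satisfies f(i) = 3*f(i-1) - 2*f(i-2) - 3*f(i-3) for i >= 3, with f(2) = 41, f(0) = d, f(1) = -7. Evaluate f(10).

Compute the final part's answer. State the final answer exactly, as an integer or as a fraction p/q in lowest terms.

-50986

Part 1: cross terms: (-22*25 - -3*3)=-541, (-3*40 - 5*25)=-245, (5*3 - -22*40)=895; twice the area = |109| = 109; area = 109/2; answer 109/2
Part 2: R1 = 109/2; threaded value p + q = 111; d = -25; f(3) = 3*(41) - 2*(-7) - 3*(-25) = 212; iterating: f(3)=212, f(4)=575, f(5)=1178, f(6)=1748, f(7)=1163, f(8)=-3541, f(9)=-18193, f(10)=-50986; answer -50986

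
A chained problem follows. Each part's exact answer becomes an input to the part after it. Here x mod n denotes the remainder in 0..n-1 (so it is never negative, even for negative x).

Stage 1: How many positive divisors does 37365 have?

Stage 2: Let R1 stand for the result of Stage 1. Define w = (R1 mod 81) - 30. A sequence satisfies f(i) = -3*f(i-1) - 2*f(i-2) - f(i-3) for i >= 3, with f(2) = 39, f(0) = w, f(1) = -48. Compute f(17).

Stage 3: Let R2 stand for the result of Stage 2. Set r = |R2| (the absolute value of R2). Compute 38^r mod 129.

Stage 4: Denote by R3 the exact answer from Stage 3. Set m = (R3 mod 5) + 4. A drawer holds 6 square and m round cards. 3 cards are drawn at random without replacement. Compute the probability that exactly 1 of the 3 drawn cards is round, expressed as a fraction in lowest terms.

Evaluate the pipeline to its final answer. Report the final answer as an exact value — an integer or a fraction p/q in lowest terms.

30/91

Stage 1: 37365 = 3 * 5 * 47 * 53; number of divisors = (1+1) * (1+1) * (1+1) * (1+1) = 16; answer 16
Stage 2: R1 = 16; w = -14; f(3) = -3*(39) - 2*(-48) - 1*(-14) = -7; iterating: f(3)=-7, f(4)=-9, f(5)=2, f(6)=19, f(7)=-52, f(8)=116, f(9)=-263, f(10)=609, f(11)=-1417, f(12)=3296, f(13)=-7663, f(14)=17814, f(15)=-41412, f(16)=96271, f(17)=-223803; answer -223803
Stage 3: R2 = -223803; r = 223803; squarings mod 129: 38^1=38, 38^2=25, 38^4=109, 38^8=13, 38^16=40, 38^32=52, 38^64=124, 38^128=25, 38^256=109, 38^512=13, 38^1024=40, 38^2048=52, 38^4096=124, 38^8192=25, 38^16384=109, 38^32768=13, 38^65536=40, 38^131072=52; 38^223803 = 38^1 * 38^2 * 38^8 * 38^16 * 38^32 * 38^512 * 38^2048 * 38^8192 * 38^16384 * 38^65536 * 38^131072 = 59 (mod 129); answer 59
Stage 4: R3 = 59; m = 8; total draws C(14,3) = 364; favorable C(8,1)*C(6,2) = 120; P = 30/91; answer 30/91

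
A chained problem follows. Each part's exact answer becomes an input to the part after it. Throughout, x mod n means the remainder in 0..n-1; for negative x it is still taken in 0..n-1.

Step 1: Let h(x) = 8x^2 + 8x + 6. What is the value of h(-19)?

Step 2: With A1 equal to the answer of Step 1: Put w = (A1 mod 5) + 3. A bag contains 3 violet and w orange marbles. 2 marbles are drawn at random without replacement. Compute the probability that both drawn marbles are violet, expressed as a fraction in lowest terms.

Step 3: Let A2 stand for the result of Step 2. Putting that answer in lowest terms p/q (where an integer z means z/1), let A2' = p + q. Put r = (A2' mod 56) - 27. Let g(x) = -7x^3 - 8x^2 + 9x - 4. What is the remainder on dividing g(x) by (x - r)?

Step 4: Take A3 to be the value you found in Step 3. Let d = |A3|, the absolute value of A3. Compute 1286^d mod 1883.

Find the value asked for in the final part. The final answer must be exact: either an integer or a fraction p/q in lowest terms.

Step 1: 8*(-19)^2 + 8*(-19)^1 + 6 = (2888) + (-152) + (6) = 2742; answer 2742
Step 2: A1 = 2742; w = 5; total draws C(8,2) = 28; favorable C(3,2) = 3; P = 3/28; answer 3/28
Step 3: A2 = 3/28; threaded value p + q = 31; r = 4; remainder = value at the root: -7*(4)^3 - 8*(4)^2 + 9*(4)^1 - 4 = (-448) + (-128) + (36) + (-4) = -544; answer -544
Step 4: A3 = -544; d = 544; squarings mod 1883: 1286^1=1286, 1286^2=522, 1286^4=1332, 1286^8=438, 1286^16=1661, 1286^32=326, 1286^64=828, 1286^128=172, 1286^256=1339, 1286^512=305; 1286^544 = 1286^32 * 1286^512 = 1514 (mod 1883); answer 1514

1514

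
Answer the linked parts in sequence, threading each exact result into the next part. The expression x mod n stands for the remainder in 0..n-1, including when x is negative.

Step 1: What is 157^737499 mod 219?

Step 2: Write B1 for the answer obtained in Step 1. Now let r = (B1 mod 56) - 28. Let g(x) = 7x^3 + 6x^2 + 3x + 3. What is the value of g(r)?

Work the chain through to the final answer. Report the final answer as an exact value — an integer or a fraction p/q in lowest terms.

88415

Step 1: squarings mod 219: 157^1=157, 157^2=121, 157^4=187, 157^8=148, 157^16=4, 157^32=16, 157^64=37, 157^128=55, 157^256=178, 157^512=148, 157^1024=4, 157^2048=16, 157^4096=37, 157^8192=55, 157^16384=178, 157^32768=148, 157^65536=4, 157^131072=16, 157^262144=37, 157^524288=55; 157^737499 = 157^1 * 157^2 * 157^8 * 157^16 * 157^64 * 157^128 * 157^16384 * 157^65536 * 157^131072 * 157^524288 = 163 (mod 219); answer 163
Step 2: B1 = 163; r = 23; 7*(23)^3 + 6*(23)^2 + 3*(23)^1 + 3 = (85169) + (3174) + (69) + (3) = 88415; answer 88415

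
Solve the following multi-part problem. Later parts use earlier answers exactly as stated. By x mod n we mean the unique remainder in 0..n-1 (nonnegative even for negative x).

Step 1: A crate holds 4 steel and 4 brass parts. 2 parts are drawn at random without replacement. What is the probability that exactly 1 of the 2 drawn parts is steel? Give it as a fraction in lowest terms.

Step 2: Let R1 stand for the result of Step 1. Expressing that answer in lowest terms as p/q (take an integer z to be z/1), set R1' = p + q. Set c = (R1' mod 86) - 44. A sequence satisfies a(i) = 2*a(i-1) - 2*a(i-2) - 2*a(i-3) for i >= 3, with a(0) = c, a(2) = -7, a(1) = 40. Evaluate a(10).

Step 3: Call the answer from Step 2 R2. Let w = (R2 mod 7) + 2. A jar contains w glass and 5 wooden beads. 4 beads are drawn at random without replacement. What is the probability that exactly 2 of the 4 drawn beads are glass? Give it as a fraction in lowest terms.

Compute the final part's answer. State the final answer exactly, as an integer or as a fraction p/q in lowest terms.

Step 1: total draws C(8,2) = 28; favorable C(4,1)*C(4,1) = 16; P = 4/7; answer 4/7
Step 2: R1 = 4/7; threaded value p + q = 11; c = -33; a(3) = 2*(-7) - 2*(40) - 2*(-33) = -28; iterating: a(3)=-28, a(4)=-122, a(5)=-174, a(6)=-48, a(7)=496, a(8)=1436, a(9)=1976, a(10)=88; answer 88
Step 3: R2 = 88; w = 6; total draws C(11,4) = 330; favorable C(6,2)*C(5,2) = 150; P = 5/11; answer 5/11

5/11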